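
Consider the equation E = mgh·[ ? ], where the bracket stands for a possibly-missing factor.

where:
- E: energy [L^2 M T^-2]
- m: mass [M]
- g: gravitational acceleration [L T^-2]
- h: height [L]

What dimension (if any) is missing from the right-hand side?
Nothing is missing — the bracketed factor must be dimensionless.

E has dimensions [L^2 M T^-2] and mgh already has dimensions [L^2 M T^-2], so E = mgh is dimensionally complete.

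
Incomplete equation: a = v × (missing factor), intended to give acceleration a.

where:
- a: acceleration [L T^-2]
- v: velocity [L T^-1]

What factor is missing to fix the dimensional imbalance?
1/t (inverse time), dimensions [T^-1]

a has dimensions [L T^-2] and v has dimensions [L T^-1].
The missing factor must have dimensions [L T^-2] / [L T^-1] = [T^-1], i.e. inverse time (1/t).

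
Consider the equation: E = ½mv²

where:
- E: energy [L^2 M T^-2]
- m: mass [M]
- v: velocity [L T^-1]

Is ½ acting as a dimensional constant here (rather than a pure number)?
No

E has dimensions [L^2 M T^-2] and mv² already has dimensions [L^2 M T^-2], so the equation balances without ½ contributing any dimensions. ½ is a pure (dimensionless) number; changing or removing it would not affect dimensional consistency.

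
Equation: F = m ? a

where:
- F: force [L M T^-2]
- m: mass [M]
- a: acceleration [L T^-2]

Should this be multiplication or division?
multiplication (×): F = m × a

F [L M T^-2]; m [M]; a [L T^-2].
m × a → [L M T^-2] ✓
m ÷ a → [L^-1 M T^2] ✗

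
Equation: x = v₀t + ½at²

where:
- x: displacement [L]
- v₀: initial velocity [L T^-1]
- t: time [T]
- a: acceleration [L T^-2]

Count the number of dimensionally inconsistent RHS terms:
0

LHS x: [L]
- v₀t: [L] ✓
- ½at²: [L] ✓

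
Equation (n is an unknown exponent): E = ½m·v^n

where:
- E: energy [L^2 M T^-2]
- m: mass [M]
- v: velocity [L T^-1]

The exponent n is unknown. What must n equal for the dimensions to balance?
n = 2

E has dimensions [L^2 M T^-2]; v has dimensions [L T^-1].
The rest of the RHS has dimensions [M], so v^n must supply [L^2 T^-2].
With n = 2: ½m·v^2 has dimensions [L^2 M T^-2], matching the LHS ✓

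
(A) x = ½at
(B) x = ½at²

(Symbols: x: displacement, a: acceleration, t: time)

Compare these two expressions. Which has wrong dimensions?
(A)

(A) x = ½at: LHS [L], RHS [L T^-1] ✗
(B) x = ½at²: LHS [L], RHS [L] ✓

Expression (A) x = ½at is dimensionally incorrect.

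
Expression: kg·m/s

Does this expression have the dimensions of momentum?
Yes

The expression kg·m/s has dimensions [L M T^-1], which is exactly momentum [L M T^-1].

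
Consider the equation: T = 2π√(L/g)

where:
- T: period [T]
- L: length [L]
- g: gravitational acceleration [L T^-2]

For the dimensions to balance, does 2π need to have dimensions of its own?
No

T has dimensions [T] and √(L/g) already has dimensions [T], so the equation balances without 2π contributing any dimensions. 2π is a pure (dimensionless) number; changing or removing it would not affect dimensional consistency.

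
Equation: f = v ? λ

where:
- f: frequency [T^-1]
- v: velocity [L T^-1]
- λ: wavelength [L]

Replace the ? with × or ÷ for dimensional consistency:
division (÷): f = v ÷ λ

f [T^-1]; v [L T^-1]; λ [L].
v × λ → [L^2 T^-1] ✗
v ÷ λ → [T^-1] ✓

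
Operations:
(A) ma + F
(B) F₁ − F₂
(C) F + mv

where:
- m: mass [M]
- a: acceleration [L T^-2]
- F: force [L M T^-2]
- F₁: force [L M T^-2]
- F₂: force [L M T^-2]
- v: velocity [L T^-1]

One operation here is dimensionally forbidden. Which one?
(C) F + mv

(A) ma + F: ma [L M T^-2] and F [L M T^-2] — same dimensions ✓
(B) F₁ − F₂: F₁ [L M T^-2] and F₂ [L M T^-2] — same dimensions ✓
(C) F + mv: F [L M T^-2] and mv [L M T^-1] — different dimensions cannot be added/subtracted ✗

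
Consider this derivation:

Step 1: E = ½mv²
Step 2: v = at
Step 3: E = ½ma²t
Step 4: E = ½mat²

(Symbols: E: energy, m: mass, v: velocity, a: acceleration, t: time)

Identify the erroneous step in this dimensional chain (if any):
Step 3

Step 1: E = ½mv² → LHS [L^2 M T^-2], RHS [L^2 M T^-2] ✓
Step 2: v = at → LHS [L T^-1], RHS [L T^-1] ✓
Step 3: E = ½ma²t → LHS [L^2 M T^-2], RHS [L^2 M T^-3] ✗

The first dimensional inconsistency appears in step 3: E = ½ma²t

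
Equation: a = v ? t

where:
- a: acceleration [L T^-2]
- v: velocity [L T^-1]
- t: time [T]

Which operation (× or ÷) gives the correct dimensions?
division (÷): a = v ÷ t

a [L T^-2]; v [L T^-1]; t [T].
v × t → [L] ✗
v ÷ t → [L T^-2] ✓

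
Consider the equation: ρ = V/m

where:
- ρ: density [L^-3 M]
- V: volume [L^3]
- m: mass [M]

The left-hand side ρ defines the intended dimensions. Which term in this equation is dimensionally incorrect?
The right-hand side term V/m

ρ has dimensions [L^-3 M], but V/m has dimensions [L^3 M^-1], so the term V/m is dimensionally wrong for ρ.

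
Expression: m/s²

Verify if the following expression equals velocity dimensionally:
No

The expression m/s² has dimensions [L T^-2], but velocity has dimensions [L T^-1].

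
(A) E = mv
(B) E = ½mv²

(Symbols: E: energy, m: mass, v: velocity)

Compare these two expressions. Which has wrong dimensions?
(A)

(A) E = mv: LHS [L^2 M T^-2], RHS [L M T^-1] ✗
(B) E = ½mv²: LHS [L^2 M T^-2], RHS [L^2 M T^-2] ✓

Expression (A) E = mv is dimensionally incorrect.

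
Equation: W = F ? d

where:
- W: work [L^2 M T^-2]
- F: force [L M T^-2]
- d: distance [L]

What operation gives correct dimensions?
multiplication (×): W = F × d

W [L^2 M T^-2]; F [L M T^-2]; d [L].
F × d → [L^2 M T^-2] ✓
F ÷ d → [M T^-2] ✗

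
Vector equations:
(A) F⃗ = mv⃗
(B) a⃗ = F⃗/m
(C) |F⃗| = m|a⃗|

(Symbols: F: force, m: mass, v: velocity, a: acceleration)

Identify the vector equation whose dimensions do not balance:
(A) F⃗ = mv⃗

(A) F⃗ = mv⃗: LHS [L M T^-2], RHS [L M T^-1] ✗ — mass times velocity is momentum, not force; should be ma⃗
(B) a⃗ = F⃗/m: LHS [L T^-2], RHS [L T^-2] ✓ — force (vector) divided by mass (scalar)
(C) |F⃗| = m|a⃗|: LHS [L M T^-2], RHS [L M T^-2] ✓ — magnitudes of vectors are scalars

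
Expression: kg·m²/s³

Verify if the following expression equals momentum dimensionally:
No

The expression kg·m²/s³ has dimensions [L^2 M T^-3], but momentum has dimensions [L M T^-1].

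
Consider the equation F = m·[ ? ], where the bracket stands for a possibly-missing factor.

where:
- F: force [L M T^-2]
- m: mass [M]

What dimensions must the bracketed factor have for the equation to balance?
[L T^-2] — acceleration (e.g. a)

F has dimensions [L M T^-2]; m has dimensions [M].
The bracketed factor must supply [L M T^-2] / [M] = [L T^-2].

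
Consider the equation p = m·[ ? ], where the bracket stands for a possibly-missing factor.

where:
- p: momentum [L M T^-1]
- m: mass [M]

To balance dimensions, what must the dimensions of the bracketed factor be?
[L T^-1] — velocity (e.g. v)

p has dimensions [L M T^-1]; m has dimensions [M].
The bracketed factor must supply [L M T^-1] / [M] = [L T^-1].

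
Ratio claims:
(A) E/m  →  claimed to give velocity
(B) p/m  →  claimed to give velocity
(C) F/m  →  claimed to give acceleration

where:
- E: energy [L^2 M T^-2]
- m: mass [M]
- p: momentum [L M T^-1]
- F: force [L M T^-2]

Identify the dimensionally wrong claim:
(A) E/m does not give velocity

(A) E/m: [L^2 T^-2] ≠ velocity [L T^-1] ✗
(B) p/m: [L T^-1] = velocity [L T^-1] ✓
(C) F/m: [L T^-2] = acceleration [L T^-2] ✓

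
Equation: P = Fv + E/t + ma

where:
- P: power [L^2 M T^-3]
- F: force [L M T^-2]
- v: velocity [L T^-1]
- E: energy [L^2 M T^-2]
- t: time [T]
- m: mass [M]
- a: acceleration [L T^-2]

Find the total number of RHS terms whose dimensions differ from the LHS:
1

LHS P: [L^2 M T^-3]
- Fv: [L^2 M T^-3] ✓
- E/t: [L^2 M T^-3] ✓
- ma: [L M T^-2] ✗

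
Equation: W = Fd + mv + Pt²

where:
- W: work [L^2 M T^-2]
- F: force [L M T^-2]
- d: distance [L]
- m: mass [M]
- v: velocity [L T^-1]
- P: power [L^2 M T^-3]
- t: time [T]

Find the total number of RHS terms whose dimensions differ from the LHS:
2

LHS W: [L^2 M T^-2]
- Fd: [L^2 M T^-2] ✓
- mv: [L M T^-1] ✗
- Pt²: [L^2 M T^-1] ✗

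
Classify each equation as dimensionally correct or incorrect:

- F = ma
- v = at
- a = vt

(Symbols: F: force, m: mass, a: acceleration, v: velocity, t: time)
Dimensionally correct: F = ma, v = at
Dimensionally incorrect: a = vt
Ordered (correct first, then incorrect): F = ma, v = at, a = vt

- F = ma: LHS [L M T^-2], RHS [L M T^-2] → correct ✓
- v = at: LHS [L T^-1], RHS [L T^-1] → correct ✓
- a = vt: LHS [L T^-2], RHS [L] → incorrect ✗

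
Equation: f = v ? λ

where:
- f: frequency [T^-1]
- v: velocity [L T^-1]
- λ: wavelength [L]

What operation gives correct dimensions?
division (÷): f = v ÷ λ

f [T^-1]; v [L T^-1]; λ [L].
v × λ → [L^2 T^-1] ✗
v ÷ λ → [T^-1] ✓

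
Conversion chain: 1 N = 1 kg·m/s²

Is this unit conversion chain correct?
The chain is correct (no errors).

Correct: Newton is defined as kg·m/s²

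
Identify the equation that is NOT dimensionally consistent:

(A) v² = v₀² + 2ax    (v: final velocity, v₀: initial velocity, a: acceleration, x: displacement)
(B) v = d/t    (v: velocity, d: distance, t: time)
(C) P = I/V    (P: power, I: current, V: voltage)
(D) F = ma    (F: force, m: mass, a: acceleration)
(C) P = I/V

The equation (C) P = I/V is dimensionally incorrect.

LHS (P): [L^2 M T^-3]
RHS (I/V): [I^2 L^-2 M^-1 T^3] ✗

The dimensions do not match. The other three equations balance.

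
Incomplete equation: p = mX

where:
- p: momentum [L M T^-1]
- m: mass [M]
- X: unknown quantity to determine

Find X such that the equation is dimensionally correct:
X = v (velocity), dimensions [L T^-1]

p has dimensions [L M T^-1]; the rest of the RHS (m) has dimensions [M].
So X must have dimensions [L T^-1] — X = v (velocity).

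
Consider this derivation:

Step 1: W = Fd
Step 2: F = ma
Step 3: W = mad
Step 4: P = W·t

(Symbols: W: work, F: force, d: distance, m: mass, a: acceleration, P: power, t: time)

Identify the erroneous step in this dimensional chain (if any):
Step 4

Step 1: W = Fd → LHS [L^2 M T^-2], RHS [L^2 M T^-2] ✓
Step 2: F = ma → LHS [L M T^-2], RHS [L M T^-2] ✓
Step 3: W = mad → LHS [L^2 M T^-2], RHS [L^2 M T^-2] ✓
Step 4: P = W·t → LHS [L^2 M T^-3], RHS [L^2 M T^-1] ✗

The first dimensional inconsistency appears in step 4: P = W·t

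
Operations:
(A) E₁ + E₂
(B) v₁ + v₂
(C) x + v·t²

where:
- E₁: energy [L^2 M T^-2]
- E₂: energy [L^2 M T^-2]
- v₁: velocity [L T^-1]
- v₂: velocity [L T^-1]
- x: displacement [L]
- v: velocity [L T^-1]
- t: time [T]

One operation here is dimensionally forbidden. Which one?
(C) x + v·t²

(A) E₁ + E₂: E₁ [L^2 M T^-2] and E₂ [L^2 M T^-2] — same dimensions ✓
(B) v₁ + v₂: v₁ [L T^-1] and v₂ [L T^-1] — same dimensions ✓
(C) x + v·t²: x [L] and v·t² [L T] — different dimensions cannot be added/subtracted ✗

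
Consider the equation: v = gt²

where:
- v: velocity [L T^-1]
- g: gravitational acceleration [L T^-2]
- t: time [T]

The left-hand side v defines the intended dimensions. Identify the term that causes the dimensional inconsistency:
The right-hand side term gt²

v has dimensions [L T^-1], but gt² has dimensions [L], so the term gt² is dimensionally wrong for v.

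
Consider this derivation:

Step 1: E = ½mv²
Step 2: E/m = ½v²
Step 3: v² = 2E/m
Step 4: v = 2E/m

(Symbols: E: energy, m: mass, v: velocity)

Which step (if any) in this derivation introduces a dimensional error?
Step 4

Step 1: E = ½mv² → LHS [L^2 M T^-2], RHS [L^2 M T^-2] ✓
Step 2: E/m = ½v² → LHS [L^2 T^-2], RHS [L^2 T^-2] ✓
Step 3: v² = 2E/m → LHS [L^2 T^-2], RHS [L^2 T^-2] ✓
Step 4: v = 2E/m → LHS [L T^-1], RHS [L^2 T^-2] ✗

The first dimensional inconsistency appears in step 4: v = 2E/m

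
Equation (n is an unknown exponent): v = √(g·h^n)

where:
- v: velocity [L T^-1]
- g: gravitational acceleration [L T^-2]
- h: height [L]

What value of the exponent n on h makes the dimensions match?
n = 1

v has dimensions [L T^-1]; h has dimensions [L].
With n = 1: √(g·h^1) has dimensions [L T^-1], matching the LHS ✓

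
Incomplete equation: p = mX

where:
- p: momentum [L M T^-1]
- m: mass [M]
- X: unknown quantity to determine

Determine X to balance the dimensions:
X = v (velocity), dimensions [L T^-1]

p has dimensions [L M T^-1]; the rest of the RHS (m) has dimensions [M].
So X must have dimensions [L T^-1] — X = v (velocity).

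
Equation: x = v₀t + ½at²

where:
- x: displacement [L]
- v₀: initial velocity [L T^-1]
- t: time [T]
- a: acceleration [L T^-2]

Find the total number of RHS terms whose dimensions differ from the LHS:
0

LHS x: [L]
- v₀t: [L] ✓
- ½at²: [L] ✓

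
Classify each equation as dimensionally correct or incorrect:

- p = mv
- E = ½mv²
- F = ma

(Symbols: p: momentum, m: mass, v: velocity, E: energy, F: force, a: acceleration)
Dimensionally correct: p = mv, E = ½mv², F = ma
Dimensionally incorrect: none
Ordered (correct first, then incorrect): p = mv, E = ½mv², F = ma

- p = mv: LHS [L M T^-1], RHS [L M T^-1] → correct ✓
- E = ½mv²: LHS [L^2 M T^-2], RHS [L^2 M T^-2] → correct ✓
- F = ma: LHS [L M T^-2], RHS [L M T^-2] → correct ✓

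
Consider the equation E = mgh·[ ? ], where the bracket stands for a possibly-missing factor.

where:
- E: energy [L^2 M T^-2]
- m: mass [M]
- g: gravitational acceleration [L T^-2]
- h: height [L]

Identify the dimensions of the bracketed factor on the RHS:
Nothing is missing — the bracketed factor must be dimensionless.

E has dimensions [L^2 M T^-2] and mgh already has dimensions [L^2 M T^-2], so E = mgh is dimensionally complete.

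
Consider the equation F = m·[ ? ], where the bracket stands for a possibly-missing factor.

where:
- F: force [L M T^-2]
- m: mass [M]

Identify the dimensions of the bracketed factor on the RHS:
[L T^-2] — acceleration (e.g. a)

F has dimensions [L M T^-2]; m has dimensions [M].
The bracketed factor must supply [L M T^-2] / [M] = [L T^-2].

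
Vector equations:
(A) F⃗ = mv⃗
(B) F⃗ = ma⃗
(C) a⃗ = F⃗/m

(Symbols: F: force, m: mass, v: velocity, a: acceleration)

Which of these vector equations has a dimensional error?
(A) F⃗ = mv⃗

(A) F⃗ = mv⃗: LHS [L M T^-2], RHS [L M T^-1] ✗ — mass times velocity is momentum, not force; should be ma⃗
(B) F⃗ = ma⃗: LHS [L M T^-2], RHS [L M T^-2] ✓ — Force and acceleration are vectors, mass is a scalar
(C) a⃗ = F⃗/m: LHS [L T^-2], RHS [L T^-2] ✓ — force (vector) divided by mass (scalar)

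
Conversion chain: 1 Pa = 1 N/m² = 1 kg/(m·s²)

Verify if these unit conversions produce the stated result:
The chain is correct (no errors).

Correct: Pascal is Newton per square meter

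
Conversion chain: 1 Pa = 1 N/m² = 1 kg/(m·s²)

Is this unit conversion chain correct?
The chain is correct (no errors).

Correct: Pascal is Newton per square meter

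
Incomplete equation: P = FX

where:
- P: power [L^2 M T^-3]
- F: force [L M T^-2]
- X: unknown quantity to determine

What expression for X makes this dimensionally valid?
X = v (velocity), dimensions [L T^-1]

P has dimensions [L^2 M T^-3]; the rest of the RHS (F) has dimensions [L M T^-2].
So X must have dimensions [L T^-1] — X = v (velocity).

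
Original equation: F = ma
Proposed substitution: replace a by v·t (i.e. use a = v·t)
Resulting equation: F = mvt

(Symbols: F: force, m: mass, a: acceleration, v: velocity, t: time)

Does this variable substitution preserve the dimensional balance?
No

[a] = [L T^-2] and [v·t] = [L]. These differ, so the substitution replaces a quantity by one of different dimensions and the result F = mvt has LHS [L M T^-2] vs RHS [L M] — inconsistent.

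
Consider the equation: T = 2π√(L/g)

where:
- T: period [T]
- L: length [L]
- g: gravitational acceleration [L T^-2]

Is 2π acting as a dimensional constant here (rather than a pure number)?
No

T has dimensions [T] and √(L/g) already has dimensions [T], so the equation balances without 2π contributing any dimensions. 2π is a pure (dimensionless) number; changing or removing it would not affect dimensional consistency.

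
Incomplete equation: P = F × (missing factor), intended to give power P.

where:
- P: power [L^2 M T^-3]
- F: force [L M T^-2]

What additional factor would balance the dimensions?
v (velocity), dimensions [L T^-1]

P has dimensions [L^2 M T^-3] and F has dimensions [L M T^-2].
The missing factor must have dimensions [L^2 M T^-3] / [L M T^-2] = [L T^-1], i.e. velocity (v).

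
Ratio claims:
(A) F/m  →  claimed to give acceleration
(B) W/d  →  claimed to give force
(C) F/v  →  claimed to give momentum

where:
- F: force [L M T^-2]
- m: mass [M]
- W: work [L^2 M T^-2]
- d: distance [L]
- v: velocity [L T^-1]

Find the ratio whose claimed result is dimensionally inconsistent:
(C) F/v does not give momentum

(A) F/m: [L T^-2] = acceleration [L T^-2] ✓
(B) W/d: [L M T^-2] = force [L M T^-2] ✓
(C) F/v: [M T^-1] ≠ momentum [L M T^-1] ✗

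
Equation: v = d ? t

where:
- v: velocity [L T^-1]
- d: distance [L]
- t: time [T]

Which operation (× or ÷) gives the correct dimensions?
division (÷): v = d ÷ t

v [L T^-1]; d [L]; t [T].
d × t → [L T] ✗
d ÷ t → [L T^-1] ✓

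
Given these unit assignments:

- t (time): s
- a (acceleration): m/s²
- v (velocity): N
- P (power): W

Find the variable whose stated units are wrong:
v

The variable v (velocity) should have units m/s, not N.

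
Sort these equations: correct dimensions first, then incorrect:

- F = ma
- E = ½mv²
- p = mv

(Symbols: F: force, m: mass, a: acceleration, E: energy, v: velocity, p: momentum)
Dimensionally correct: F = ma, E = ½mv², p = mv
Dimensionally incorrect: none
Ordered (correct first, then incorrect): F = ma, E = ½mv², p = mv

- F = ma: LHS [L M T^-2], RHS [L M T^-2] → correct ✓
- E = ½mv²: LHS [L^2 M T^-2], RHS [L^2 M T^-2] → correct ✓
- p = mv: LHS [L M T^-1], RHS [L M T^-1] → correct ✓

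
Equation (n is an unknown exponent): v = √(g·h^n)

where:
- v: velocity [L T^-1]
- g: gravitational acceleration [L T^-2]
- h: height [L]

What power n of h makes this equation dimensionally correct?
n = 1

v has dimensions [L T^-1]; h has dimensions [L].
With n = 1: √(g·h^1) has dimensions [L T^-1], matching the LHS ✓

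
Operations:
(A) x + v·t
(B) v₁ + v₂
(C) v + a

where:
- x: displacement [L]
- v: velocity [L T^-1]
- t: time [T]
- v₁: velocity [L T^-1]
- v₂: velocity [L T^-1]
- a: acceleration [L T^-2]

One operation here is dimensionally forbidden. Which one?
(C) v + a

(A) x + v·t: x [L] and v·t [L] — same dimensions ✓
(B) v₁ + v₂: v₁ [L T^-1] and v₂ [L T^-1] — same dimensions ✓
(C) v + a: v [L T^-1] and a [L T^-2] — different dimensions cannot be added/subtracted ✗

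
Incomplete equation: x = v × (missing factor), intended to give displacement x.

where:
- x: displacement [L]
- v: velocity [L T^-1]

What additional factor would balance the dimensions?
t (time), dimensions [T]

x has dimensions [L] and v has dimensions [L T^-1].
The missing factor must have dimensions [L] / [L T^-1] = [T], i.e. time (t).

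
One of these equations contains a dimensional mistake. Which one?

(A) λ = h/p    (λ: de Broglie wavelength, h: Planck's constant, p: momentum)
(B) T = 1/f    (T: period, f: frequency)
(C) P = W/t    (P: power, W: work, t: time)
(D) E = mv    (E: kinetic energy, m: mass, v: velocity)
(D) E = mv

The equation (D) E = mv is dimensionally incorrect.

LHS (E): [L^2 M T^-2]
RHS (mv): [L M T^-1] ✗

The dimensions do not match. The other three equations balance.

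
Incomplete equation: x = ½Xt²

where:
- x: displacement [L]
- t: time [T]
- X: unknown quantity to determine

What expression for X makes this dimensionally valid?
X = a (acceleration), dimensions [L T^-2]

x has dimensions [L]; the rest of the RHS (½ t²) has dimensions [T^2].
So X must have dimensions [L T^-2] — X = a (acceleration).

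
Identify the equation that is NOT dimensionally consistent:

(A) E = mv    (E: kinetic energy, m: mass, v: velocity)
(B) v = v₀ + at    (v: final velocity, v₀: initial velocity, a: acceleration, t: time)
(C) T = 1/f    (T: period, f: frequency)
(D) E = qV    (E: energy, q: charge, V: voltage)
(A) E = mv

The equation (A) E = mv is dimensionally incorrect.

LHS (E): [L^2 M T^-2]
RHS (mv): [L M T^-1] ✗

The dimensions do not match. The other three equations balance.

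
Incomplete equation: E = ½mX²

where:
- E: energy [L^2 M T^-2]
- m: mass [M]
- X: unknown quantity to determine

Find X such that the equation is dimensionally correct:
X = v (velocity), dimensions [L T^-1]

E has dimensions [L^2 M T^-2]; the rest of the RHS (½m) has dimensions [M].
So X² must have dimensions [L^2 T^-2], i.e. X has dimensions [L T^-1] — X = v (velocity).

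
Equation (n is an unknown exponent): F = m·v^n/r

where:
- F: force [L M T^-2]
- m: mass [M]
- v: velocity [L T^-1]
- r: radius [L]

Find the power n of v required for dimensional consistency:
n = 2

F has dimensions [L M T^-2]; v has dimensions [L T^-1].
The rest of the RHS has dimensions [L^-1 M], so v^n must supply [L^2 T^-2].
With n = 2: m·v^2/r has dimensions [L M T^-2], matching the LHS ✓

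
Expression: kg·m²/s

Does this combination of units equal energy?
No

The expression kg·m²/s has dimensions [L^2 M T^-1], but energy has dimensions [L^2 M T^-2].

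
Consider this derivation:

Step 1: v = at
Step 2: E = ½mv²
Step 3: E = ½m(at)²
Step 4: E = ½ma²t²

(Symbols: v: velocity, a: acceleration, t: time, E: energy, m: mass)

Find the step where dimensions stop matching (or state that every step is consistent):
No step introduces an error — all steps are dimensionally consistent.

Step 1: v = at → LHS [L T^-1], RHS [L T^-1] ✓
Step 2: E = ½mv² → LHS [L^2 M T^-2], RHS [L^2 M T^-2] ✓
Step 3: E = ½m(at)² → LHS [L^2 M T^-2], RHS [L^2 M T^-2] ✓
Step 4: E = ½ma²t² → LHS [L^2 M T^-2], RHS [L^2 M T^-2] ✓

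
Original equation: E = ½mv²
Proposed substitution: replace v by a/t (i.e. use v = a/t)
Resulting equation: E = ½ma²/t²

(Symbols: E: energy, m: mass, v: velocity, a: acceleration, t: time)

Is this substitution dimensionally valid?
No

[v] = [L T^-1] and [a/t] = [L T^-3]. These differ, so the substitution replaces a quantity by one of different dimensions and the result E = ½ma²/t² has LHS [L^2 M T^-2] vs RHS [L^2 M T^-6] — inconsistent.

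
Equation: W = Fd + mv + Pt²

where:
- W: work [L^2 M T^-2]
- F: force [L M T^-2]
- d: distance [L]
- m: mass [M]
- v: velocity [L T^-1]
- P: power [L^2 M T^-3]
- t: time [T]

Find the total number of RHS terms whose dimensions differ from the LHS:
2

LHS W: [L^2 M T^-2]
- Fd: [L^2 M T^-2] ✓
- mv: [L M T^-1] ✗
- Pt²: [L^2 M T^-1] ✗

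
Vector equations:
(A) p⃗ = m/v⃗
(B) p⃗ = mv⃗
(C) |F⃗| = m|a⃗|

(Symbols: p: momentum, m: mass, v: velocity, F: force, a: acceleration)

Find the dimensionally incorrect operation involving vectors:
(A) p⃗ = m/v⃗

(A) p⃗ = m/v⃗: LHS [L M T^-1], RHS [L^-1 M T] ✗ — momentum is mass times velocity; should be mv⃗ (and division by a vector is undefined)
(B) p⃗ = mv⃗: LHS [L M T^-1], RHS [L M T^-1] ✓ — mass (scalar) times velocity (vector)
(C) |F⃗| = m|a⃗|: LHS [L M T^-2], RHS [L M T^-2] ✓ — magnitudes of vectors are scalars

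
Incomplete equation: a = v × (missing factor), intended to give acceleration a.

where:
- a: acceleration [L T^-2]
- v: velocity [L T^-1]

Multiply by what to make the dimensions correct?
1/t (inverse time), dimensions [T^-1]

a has dimensions [L T^-2] and v has dimensions [L T^-1].
The missing factor must have dimensions [L T^-2] / [L T^-1] = [T^-1], i.e. inverse time (1/t).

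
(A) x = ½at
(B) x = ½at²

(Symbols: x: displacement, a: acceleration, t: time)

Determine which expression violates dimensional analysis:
(A)

(A) x = ½at: LHS [L], RHS [L T^-1] ✗
(B) x = ½at²: LHS [L], RHS [L] ✓

Expression (A) x = ½at is dimensionally incorrect.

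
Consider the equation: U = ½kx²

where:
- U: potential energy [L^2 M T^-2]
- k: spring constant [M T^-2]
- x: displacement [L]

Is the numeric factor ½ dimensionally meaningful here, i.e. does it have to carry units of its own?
No

U has dimensions [L^2 M T^-2] and kx² already has dimensions [L^2 M T^-2], so the equation balances without ½ contributing any dimensions. ½ is a pure (dimensionless) number; changing or removing it would not affect dimensional consistency.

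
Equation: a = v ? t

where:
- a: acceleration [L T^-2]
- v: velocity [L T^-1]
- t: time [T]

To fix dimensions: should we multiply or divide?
division (÷): a = v ÷ t

a [L T^-2]; v [L T^-1]; t [T].
v × t → [L] ✗
v ÷ t → [L T^-2] ✓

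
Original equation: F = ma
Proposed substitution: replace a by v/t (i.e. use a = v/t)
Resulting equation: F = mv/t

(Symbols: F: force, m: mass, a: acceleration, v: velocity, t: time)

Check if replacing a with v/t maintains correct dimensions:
Yes

[a] = [L T^-2] and [v/t] = [L T^-2]. These match, so the substitution replaces a quantity by one of the same dimensions and the result F = mv/t has LHS [L M T^-2] vs RHS [L M T^-2] — still consistent.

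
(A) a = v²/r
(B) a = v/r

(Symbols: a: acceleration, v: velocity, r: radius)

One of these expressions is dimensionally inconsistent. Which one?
(B)

(A) a = v²/r: LHS [L T^-2], RHS [L T^-2] ✓
(B) a = v/r: LHS [L T^-2], RHS [T^-1] ✗

Expression (B) a = v/r is dimensionally incorrect.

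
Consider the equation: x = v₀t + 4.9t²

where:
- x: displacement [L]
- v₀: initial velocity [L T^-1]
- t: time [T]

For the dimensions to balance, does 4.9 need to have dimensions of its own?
Yes

x has dimensions [L], while t² alone has dimensions [T^2]. For the equation to balance, the factor 4.9 must carry dimensions [L T^-2] — it is a dimensional constant (a numerical value of a physical quantity with its units suppressed), not a pure number.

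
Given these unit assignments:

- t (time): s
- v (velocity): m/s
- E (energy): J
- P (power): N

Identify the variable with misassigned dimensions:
P

The variable P (power) should have units W, not N.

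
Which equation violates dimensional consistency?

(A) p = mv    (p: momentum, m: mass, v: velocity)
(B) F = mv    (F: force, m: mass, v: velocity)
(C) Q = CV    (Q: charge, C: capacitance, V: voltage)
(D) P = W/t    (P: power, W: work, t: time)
(B) F = mv

The equation (B) F = mv is dimensionally incorrect.

LHS (F): [L M T^-2]
RHS (mv): [L M T^-1] ✗

The dimensions do not match. The other three equations balance.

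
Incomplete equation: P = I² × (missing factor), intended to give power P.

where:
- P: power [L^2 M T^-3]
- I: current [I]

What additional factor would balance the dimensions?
R (resistance), dimensions [I^-2 L^2 M T^-3]

P has dimensions [L^2 M T^-3] and I² has dimensions [I^2].
The missing factor must have dimensions [L^2 M T^-3] / [I^2] = [I^-2 L^2 M T^-3], i.e. resistance (R).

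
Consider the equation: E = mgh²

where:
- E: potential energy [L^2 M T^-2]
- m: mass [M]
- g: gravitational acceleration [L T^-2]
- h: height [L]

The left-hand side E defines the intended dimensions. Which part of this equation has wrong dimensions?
The right-hand side term mgh²

E has dimensions [L^2 M T^-2], but mgh² has dimensions [L^3 M T^-2], so the term mgh² is dimensionally wrong for E.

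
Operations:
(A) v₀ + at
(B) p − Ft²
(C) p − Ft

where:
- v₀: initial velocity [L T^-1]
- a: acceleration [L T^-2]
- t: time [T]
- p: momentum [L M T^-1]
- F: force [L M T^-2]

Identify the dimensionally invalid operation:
(B) p − Ft²

(A) v₀ + at: v₀ [L T^-1] and at [L T^-1] — same dimensions ✓
(B) p − Ft²: p [L M T^-1] and Ft² [L M] — different dimensions cannot be added/subtracted ✗
(C) p − Ft: p [L M T^-1] and Ft [L M T^-1] — same dimensions ✓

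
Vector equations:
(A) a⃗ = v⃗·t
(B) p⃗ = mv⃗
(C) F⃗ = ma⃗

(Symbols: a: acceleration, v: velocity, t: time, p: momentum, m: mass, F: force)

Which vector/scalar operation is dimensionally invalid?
(A) a⃗ = v⃗·t

(A) a⃗ = v⃗·t: LHS [L T^-2], RHS [L] ✗ — acceleration is velocity per time; should be v⃗/t
(B) p⃗ = mv⃗: LHS [L M T^-1], RHS [L M T^-1] ✓ — mass (scalar) times velocity (vector)
(C) F⃗ = ma⃗: LHS [L M T^-2], RHS [L M T^-2] ✓ — Force and acceleration are vectors, mass is a scalar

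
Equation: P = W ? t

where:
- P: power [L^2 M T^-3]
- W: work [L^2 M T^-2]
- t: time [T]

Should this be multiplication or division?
division (÷): P = W ÷ t

P [L^2 M T^-3]; W [L^2 M T^-2]; t [T].
W × t → [L^2 M T^-1] ✗
W ÷ t → [L^2 M T^-3] ✓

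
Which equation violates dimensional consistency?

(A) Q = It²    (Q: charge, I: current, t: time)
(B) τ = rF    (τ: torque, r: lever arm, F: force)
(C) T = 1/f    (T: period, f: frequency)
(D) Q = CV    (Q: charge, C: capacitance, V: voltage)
(A) Q = It²

The equation (A) Q = It² is dimensionally incorrect.

LHS (Q): [I T]
RHS (It²): [I T^2] ✗

The dimensions do not match. The other three equations balance.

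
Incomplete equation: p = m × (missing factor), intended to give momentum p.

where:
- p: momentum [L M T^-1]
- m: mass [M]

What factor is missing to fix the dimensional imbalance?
v (velocity), dimensions [L T^-1]

p has dimensions [L M T^-1] and m has dimensions [M].
The missing factor must have dimensions [L M T^-1] / [M] = [L T^-1], i.e. velocity (v).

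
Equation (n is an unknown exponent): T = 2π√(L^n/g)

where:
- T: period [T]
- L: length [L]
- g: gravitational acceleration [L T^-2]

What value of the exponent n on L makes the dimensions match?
n = 1

T has dimensions [T]; L has dimensions [L].
With n = 1: 2π√(L^1/g) has dimensions [T], matching the LHS ✓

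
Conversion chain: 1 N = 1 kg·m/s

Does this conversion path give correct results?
The chain is incorrect (it contains an error).

Incorrect: Newton is kg·m/s², not kg·m/s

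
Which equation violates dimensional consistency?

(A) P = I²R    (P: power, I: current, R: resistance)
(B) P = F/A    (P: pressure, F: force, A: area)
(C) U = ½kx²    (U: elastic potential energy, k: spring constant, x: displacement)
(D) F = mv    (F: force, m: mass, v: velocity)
(D) F = mv

The equation (D) F = mv is dimensionally incorrect.

LHS (F): [L M T^-2]
RHS (mv): [L M T^-1] ✗

The dimensions do not match. The other three equations balance.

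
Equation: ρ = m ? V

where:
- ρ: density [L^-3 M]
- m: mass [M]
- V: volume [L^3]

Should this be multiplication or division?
division (÷): ρ = m ÷ V

ρ [L^-3 M]; m [M]; V [L^3].
m × V → [L^3 M] ✗
m ÷ V → [L^-3 M] ✓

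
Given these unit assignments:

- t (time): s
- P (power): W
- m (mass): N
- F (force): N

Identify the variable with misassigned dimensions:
m

The variable m (mass) should have units kg, not N.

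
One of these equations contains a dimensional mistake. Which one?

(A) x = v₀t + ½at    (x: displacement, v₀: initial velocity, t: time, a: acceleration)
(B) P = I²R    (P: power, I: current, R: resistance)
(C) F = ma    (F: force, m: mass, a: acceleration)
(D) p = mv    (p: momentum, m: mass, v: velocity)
(A) x = v₀t + ½at

The equation (A) x = v₀t + ½at is dimensionally incorrect.

LHS (x): [L]
RHS terms:
  - v₀t: [L] ✓
  - ½at: [L T^-1] ✗ (does not match LHS)

The dimensions do not match. The other three equations balance.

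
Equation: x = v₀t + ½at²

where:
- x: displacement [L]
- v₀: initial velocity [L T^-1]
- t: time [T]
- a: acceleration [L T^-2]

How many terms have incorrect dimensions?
0

LHS x: [L]
- v₀t: [L] ✓
- ½at²: [L] ✓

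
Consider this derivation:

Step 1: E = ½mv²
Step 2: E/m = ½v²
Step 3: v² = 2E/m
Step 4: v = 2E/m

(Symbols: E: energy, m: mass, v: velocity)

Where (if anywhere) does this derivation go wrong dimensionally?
Step 4

Step 1: E = ½mv² → LHS [L^2 M T^-2], RHS [L^2 M T^-2] ✓
Step 2: E/m = ½v² → LHS [L^2 T^-2], RHS [L^2 T^-2] ✓
Step 3: v² = 2E/m → LHS [L^2 T^-2], RHS [L^2 T^-2] ✓
Step 4: v = 2E/m → LHS [L T^-1], RHS [L^2 T^-2] ✗

The first dimensional inconsistency appears in step 4: v = 2E/m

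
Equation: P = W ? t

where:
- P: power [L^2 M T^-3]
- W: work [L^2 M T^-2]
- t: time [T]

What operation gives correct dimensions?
division (÷): P = W ÷ t

P [L^2 M T^-3]; W [L^2 M T^-2]; t [T].
W × t → [L^2 M T^-1] ✗
W ÷ t → [L^2 M T^-3] ✓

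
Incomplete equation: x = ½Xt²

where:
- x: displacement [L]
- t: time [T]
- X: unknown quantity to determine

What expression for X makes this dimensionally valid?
X = a (acceleration), dimensions [L T^-2]

x has dimensions [L]; the rest of the RHS (½ t²) has dimensions [T^2].
So X must have dimensions [L T^-2] — X = a (acceleration).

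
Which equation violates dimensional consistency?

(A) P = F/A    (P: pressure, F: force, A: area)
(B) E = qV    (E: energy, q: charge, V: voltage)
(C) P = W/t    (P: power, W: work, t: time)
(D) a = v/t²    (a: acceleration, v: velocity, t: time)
(D) a = v/t²

The equation (D) a = v/t² is dimensionally incorrect.

LHS (a): [L T^-2]
RHS (v/t²): [L T^-3] ✗

The dimensions do not match. The other three equations balance.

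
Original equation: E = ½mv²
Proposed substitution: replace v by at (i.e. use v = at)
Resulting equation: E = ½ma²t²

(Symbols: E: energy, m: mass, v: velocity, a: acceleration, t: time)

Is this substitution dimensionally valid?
Yes

[v] = [L T^-1] and [at] = [L T^-1]. These match, so the substitution replaces a quantity by one of the same dimensions and the result E = ½ma²t² has LHS [L^2 M T^-2] vs RHS [L^2 M T^-2] — still consistent.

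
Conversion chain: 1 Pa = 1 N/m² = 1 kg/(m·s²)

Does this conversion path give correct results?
The chain is correct (no errors).

Correct: Pascal is Newton per square meter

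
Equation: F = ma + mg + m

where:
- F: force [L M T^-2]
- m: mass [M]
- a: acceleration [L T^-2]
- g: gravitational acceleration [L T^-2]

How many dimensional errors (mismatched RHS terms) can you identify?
1

LHS F: [L M T^-2]
- ma: [L M T^-2] ✓
- mg: [L M T^-2] ✓
- m: [M] ✗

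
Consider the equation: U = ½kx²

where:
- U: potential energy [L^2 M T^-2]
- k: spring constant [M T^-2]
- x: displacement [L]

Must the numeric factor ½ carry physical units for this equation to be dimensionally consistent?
No

U has dimensions [L^2 M T^-2] and kx² already has dimensions [L^2 M T^-2], so the equation balances without ½ contributing any dimensions. ½ is a pure (dimensionless) number; changing or removing it would not affect dimensional consistency.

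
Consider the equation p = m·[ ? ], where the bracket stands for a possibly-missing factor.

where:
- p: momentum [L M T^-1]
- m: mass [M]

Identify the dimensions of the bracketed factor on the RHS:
[L T^-1] — velocity (e.g. v)

p has dimensions [L M T^-1]; m has dimensions [M].
The bracketed factor must supply [L M T^-1] / [M] = [L T^-1].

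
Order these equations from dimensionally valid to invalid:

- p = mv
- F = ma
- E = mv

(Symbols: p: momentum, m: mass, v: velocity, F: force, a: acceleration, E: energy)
Dimensionally correct: p = mv, F = ma
Dimensionally incorrect: E = mv
Ordered (correct first, then incorrect): p = mv, F = ma, E = mv

- p = mv: LHS [L M T^-1], RHS [L M T^-1] → correct ✓
- F = ma: LHS [L M T^-2], RHS [L M T^-2] → correct ✓
- E = mv: LHS [L^2 M T^-2], RHS [L M T^-1] → incorrect ✗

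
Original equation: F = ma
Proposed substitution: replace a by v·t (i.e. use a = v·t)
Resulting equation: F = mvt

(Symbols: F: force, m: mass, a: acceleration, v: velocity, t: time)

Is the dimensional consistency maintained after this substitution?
No

[a] = [L T^-2] and [v·t] = [L]. These differ, so the substitution replaces a quantity by one of different dimensions and the result F = mvt has LHS [L M T^-2] vs RHS [L M] — inconsistent.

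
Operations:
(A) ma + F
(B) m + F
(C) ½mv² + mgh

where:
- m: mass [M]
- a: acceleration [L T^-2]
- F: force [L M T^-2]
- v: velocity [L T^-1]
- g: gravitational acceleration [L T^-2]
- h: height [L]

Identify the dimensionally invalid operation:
(B) m + F

(A) ma + F: ma [L M T^-2] and F [L M T^-2] — same dimensions ✓
(B) m + F: m [M] and F [L M T^-2] — different dimensions cannot be added/subtracted ✗
(C) ½mv² + mgh: ½mv² [L^2 M T^-2] and mgh [L^2 M T^-2] — same dimensions ✓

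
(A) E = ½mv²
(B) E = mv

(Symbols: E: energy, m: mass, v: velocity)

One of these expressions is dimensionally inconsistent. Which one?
(B)

(A) E = ½mv²: LHS [L^2 M T^-2], RHS [L^2 M T^-2] ✓
(B) E = mv: LHS [L^2 M T^-2], RHS [L M T^-1] ✗

Expression (B) E = mv is dimensionally incorrect.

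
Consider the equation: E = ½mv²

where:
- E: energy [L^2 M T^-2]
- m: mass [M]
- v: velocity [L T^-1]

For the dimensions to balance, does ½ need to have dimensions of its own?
No

E has dimensions [L^2 M T^-2] and mv² already has dimensions [L^2 M T^-2], so the equation balances without ½ contributing any dimensions. ½ is a pure (dimensionless) number; changing or removing it would not affect dimensional consistency.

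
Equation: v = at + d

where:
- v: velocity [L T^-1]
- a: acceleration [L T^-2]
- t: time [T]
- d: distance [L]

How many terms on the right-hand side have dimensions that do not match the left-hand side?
1

LHS v: [L T^-1]
- at: [L T^-1] ✓
- d: [L] ✗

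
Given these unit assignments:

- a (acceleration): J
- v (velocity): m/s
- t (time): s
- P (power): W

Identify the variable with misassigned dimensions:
a

The variable a (acceleration) should have units m/s², not J.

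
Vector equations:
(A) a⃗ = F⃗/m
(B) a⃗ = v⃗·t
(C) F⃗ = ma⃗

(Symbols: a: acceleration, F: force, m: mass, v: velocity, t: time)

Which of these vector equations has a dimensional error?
(B) a⃗ = v⃗·t

(A) a⃗ = F⃗/m: LHS [L T^-2], RHS [L T^-2] ✓ — force (vector) divided by mass (scalar)
(B) a⃗ = v⃗·t: LHS [L T^-2], RHS [L] ✗ — acceleration is velocity per time; should be v⃗/t
(C) F⃗ = ma⃗: LHS [L M T^-2], RHS [L M T^-2] ✓ — Force and acceleration are vectors, mass is a scalar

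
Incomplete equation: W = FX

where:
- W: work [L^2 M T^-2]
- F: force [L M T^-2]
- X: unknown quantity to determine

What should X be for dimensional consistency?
X = d (distance), dimensions [L]

W has dimensions [L^2 M T^-2]; the rest of the RHS (F) has dimensions [L M T^-2].
So X must have dimensions [L] — X = d (distance).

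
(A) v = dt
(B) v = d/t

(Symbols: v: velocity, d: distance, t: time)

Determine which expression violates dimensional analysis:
(A)

(A) v = dt: LHS [L T^-1], RHS [L T] ✗
(B) v = d/t: LHS [L T^-1], RHS [L T^-1] ✓

Expression (A) v = dt is dimensionally incorrect.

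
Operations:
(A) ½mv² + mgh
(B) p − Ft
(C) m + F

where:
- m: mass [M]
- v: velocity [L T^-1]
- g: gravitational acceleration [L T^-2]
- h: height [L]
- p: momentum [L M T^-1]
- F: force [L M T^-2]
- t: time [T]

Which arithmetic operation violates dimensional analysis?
(C) m + F

(A) ½mv² + mgh: ½mv² [L^2 M T^-2] and mgh [L^2 M T^-2] — same dimensions ✓
(B) p − Ft: p [L M T^-1] and Ft [L M T^-1] — same dimensions ✓
(C) m + F: m [M] and F [L M T^-2] — different dimensions cannot be added/subtracted ✗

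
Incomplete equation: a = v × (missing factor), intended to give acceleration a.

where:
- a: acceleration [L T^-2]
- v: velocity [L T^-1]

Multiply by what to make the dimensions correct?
1/t (inverse time), dimensions [T^-1]

a has dimensions [L T^-2] and v has dimensions [L T^-1].
The missing factor must have dimensions [L T^-2] / [L T^-1] = [T^-1], i.e. inverse time (1/t).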